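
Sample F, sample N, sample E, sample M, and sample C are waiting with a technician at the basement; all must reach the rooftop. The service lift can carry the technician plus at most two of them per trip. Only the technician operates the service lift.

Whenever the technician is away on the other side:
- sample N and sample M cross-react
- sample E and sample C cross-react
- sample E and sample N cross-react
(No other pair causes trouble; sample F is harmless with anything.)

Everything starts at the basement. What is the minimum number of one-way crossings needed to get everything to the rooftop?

5

Counting alone: the technician can take at most 2 across per trip to the rooftop, so moving all 5 needs at least 3 loaded trips out, with a return between consecutive ones — at least 5 crossings.
The plan below uses exactly 5 crossings, so it is optimal:
1. Technician goes to the rooftop with sample E and sample N.  [the basement: sample C, sample F, sample M | the rooftop: sample E, sample N]
2. Technician goes back to the basement with sample N.  [the basement: sample C, sample F, sample M, sample N | the rooftop: sample E]
3. Technician goes to the rooftop with sample F and sample M.  [the basement: sample C, sample N | the rooftop: sample E, sample F, sample M]
4. Technician goes back to the basement alone.  [the basement: sample C, sample N | the rooftop: sample E, sample F, sample M]
5. Technician goes to the rooftop with sample C and sample N.  [the basement: — | the rooftop: sample C, sample E, sample F, sample M, sample N]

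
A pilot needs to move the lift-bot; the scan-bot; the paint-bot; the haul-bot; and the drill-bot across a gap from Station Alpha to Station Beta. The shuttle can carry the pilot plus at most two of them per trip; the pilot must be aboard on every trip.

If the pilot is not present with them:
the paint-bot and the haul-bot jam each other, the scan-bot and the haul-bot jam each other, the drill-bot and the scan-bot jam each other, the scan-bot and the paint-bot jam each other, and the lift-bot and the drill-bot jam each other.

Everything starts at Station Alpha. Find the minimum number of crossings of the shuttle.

Whatever the first load, the items left behind include a forbidden pair without the pilot. No opening move is safe, so no plan exists.

impossible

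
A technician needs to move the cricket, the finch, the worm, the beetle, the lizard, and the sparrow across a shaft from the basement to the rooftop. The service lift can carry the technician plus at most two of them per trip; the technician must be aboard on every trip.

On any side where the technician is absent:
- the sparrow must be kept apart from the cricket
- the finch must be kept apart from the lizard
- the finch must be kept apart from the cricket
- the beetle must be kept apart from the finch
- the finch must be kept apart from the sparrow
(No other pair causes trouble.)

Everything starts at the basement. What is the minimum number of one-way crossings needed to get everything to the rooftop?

Counting alone: the technician can take at most 2 across per trip to the rooftop, so moving all 6 needs at least 3 loaded trips out, with a return between consecutive ones — at least 5 crossings.
The safety rule pushes this higher. Following every safe sequence of crossings, the most of the 6 that can be at the rooftop as the service lift arrives there on crossings 5, 7 is 4, 5 respectively — never all 6.
So no plan with fewer than 9 crossings exists, and this one achieves 9:
1. Technician goes to the rooftop with the cricket and the finch.
2. Technician goes back to the basement with the cricket.
3. Technician goes to the rooftop with the cricket and the worm.
4. Technician goes back to the basement with the cricket.
5. Technician goes to the rooftop with the beetle and the cricket.
6. Technician goes back to the basement with the finch.
7. Technician goes to the rooftop with the finch and the lizard.
8. Technician goes back to the basement with the finch.
9. Technician goes to the rooftop with the finch and the sparrow.

9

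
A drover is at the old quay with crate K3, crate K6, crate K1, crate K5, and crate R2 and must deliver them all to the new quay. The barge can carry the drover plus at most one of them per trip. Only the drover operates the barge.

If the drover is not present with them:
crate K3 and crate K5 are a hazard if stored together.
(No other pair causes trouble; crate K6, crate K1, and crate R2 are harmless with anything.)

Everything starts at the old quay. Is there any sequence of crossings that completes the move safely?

Yes

1. Drover goes to the new quay with crate K3.  [the old quay: crate K1, crate K5, crate K6, crate R2 | the new quay: crate K3]
2. Drover goes back to the old quay alone.  [the old quay: crate K1, crate K5, crate K6, crate R2 | the new quay: crate K3]
3. Drover goes to the new quay with crate K6.  [the old quay: crate K1, crate K5, crate R2 | the new quay: crate K3, crate K6]
4. Drover goes back to the old quay alone.  [the old quay: crate K1, crate K5, crate R2 | the new quay: crate K3, crate K6]
5. Drover goes to the new quay with crate K1.  [the old quay: crate K5, crate R2 | the new quay: crate K1, crate K3, crate K6]
6. Drover goes back to the old quay alone.  [the old quay: crate K5, crate R2 | the new quay: crate K1, crate K3, crate K6]
7. Drover goes to the new quay with crate R2.  [the old quay: crate K5 | the new quay: crate K1, crate K3, crate K6, crate R2]
8. Drover goes back to the old quay alone.  [the old quay: crate K5 | the new quay: crate K1, crate K3, crate K6, crate R2]
9. Drover goes to the new quay with crate K5.  [the old quay: — | the new quay: crate K1, crate K3, crate K5, crate K6, crate R2]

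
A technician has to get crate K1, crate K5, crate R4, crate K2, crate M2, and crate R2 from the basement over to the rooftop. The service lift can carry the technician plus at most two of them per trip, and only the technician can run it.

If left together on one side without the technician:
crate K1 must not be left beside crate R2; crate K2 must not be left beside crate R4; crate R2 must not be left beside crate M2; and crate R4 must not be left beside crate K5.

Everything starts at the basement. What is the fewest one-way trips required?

Counting alone: the technician can take at most 2 across per trip to the rooftop, so moving all 6 needs at least 3 loaded trips out, with a return between consecutive ones — at least 5 crossings.
The safety rule pushes this higher. Following every safe sequence of crossings, the most of the 6 that can be at the rooftop as the service lift arrives there on crossing 5 is 5 — never all 6.
So no plan with fewer than 7 crossings exists, and this one achieves 7:
1. Technician goes to the rooftop with crate R2 and crate R4.  [the basement: crate K1, crate K2, crate K5, crate M2 | the rooftop: crate R2, crate R4]
2. Technician goes back to the basement alone.  [the basement: crate K1, crate K2, crate K5, crate M2 | the rooftop: crate R2, crate R4]
3. Technician goes to the rooftop with crate K1 and crate K5.  [the basement: crate K2, crate M2 | the rooftop: crate K1, crate K5, crate R2, crate R4]
4. Technician goes back to the basement with crate R2 and crate R4.  [the basement: crate K2, crate M2, crate R2, crate R4 | the rooftop: crate K1, crate K5]
5. Technician goes to the rooftop with crate K2 and crate M2.  [the basement: crate R2, crate R4 | the rooftop: crate K1, crate K2, crate K5, crate M2]
6. Technician goes back to the basement alone.  [the basement: crate R2, crate R4 | the rooftop: crate K1, crate K2, crate K5, crate M2]
7. Technician goes to the rooftop with crate R2 and crate R4.  [the basement: — | the rooftop: crate K1, crate K2, crate K5, crate M2, crate R2, crate R4]

7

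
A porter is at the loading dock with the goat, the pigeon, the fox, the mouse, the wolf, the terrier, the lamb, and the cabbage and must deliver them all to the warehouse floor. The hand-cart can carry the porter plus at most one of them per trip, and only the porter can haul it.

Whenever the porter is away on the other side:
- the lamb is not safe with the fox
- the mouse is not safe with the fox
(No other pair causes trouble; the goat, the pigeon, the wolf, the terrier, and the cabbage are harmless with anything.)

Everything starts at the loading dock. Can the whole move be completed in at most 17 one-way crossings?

Yes

Yes — this plan uses 17 crossings (≤ 17):
1. Porter goes to the warehouse floor with the fox.
2. Porter goes back to the loading dock alone.
3. Porter goes to the warehouse floor with the goat.
4. Porter goes back to the loading dock alone.
5. Porter goes to the warehouse floor with the pigeon.
6. Porter goes back to the loading dock alone.
7. Porter goes to the warehouse floor with the mouse.
8. Porter goes back to the loading dock with the fox.
9. Porter goes to the warehouse floor with the lamb.
10. Porter goes back to the loading dock alone.
11. Porter goes to the warehouse floor with the wolf.
12. Porter goes back to the loading dock alone.
13. Porter goes to the warehouse floor with the terrier.
14. Porter goes back to the loading dock alone.
15. Porter goes to the warehouse floor with the cabbage.
16. Porter goes back to the loading dock alone.
17. Porter goes to the warehouse floor with the fox.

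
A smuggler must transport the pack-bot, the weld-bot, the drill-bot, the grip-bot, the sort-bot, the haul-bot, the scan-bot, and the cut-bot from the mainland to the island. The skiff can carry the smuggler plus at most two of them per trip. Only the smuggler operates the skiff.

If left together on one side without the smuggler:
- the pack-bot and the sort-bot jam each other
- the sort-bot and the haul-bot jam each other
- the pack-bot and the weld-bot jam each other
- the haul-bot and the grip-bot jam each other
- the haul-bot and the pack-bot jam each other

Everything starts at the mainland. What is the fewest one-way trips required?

13

Counting alone: the smuggler can take at most 2 across per trip to the island, so moving all 8 needs at least 4 loaded trips out, with a return between consecutive ones — at least 7 crossings.
The safety rule pushes this higher. Following every safe sequence of crossings, the most of the 8 that can be at the island as the skiff arrives there on crossings 7, 9, 11 is 5, 6, 7 respectively — never all 8.
So no plan with fewer than 13 crossings exists, and this one achieves 13:
1. Smuggler goes to the island with the haul-bot and the pack-bot.  [the mainland: the cut-bot, the drill-bot, the grip-bot, the scan-bot, the sort-bot, the weld-bot | the island: the haul-bot, the pack-bot]
2. Smuggler goes back to the mainland with the pack-bot.  [the mainland: the cut-bot, the drill-bot, the grip-bot, the pack-bot, the scan-bot, the sort-bot, the weld-bot | the island: the haul-bot]
3. Smuggler goes to the island with the pack-bot and the weld-bot.  [the mainland: the cut-bot, the drill-bot, the grip-bot, the scan-bot, the sort-bot | the island: the haul-bot, the pack-bot, the weld-bot]
4. Smuggler goes back to the mainland with the pack-bot.  [the mainland: the cut-bot, the drill-bot, the grip-bot, the pack-bot, the scan-bot, the sort-bot | the island: the haul-bot, the weld-bot]
5. Smuggler goes to the island with the drill-bot and the pack-bot.  [the mainland: the cut-bot, the grip-bot, the scan-bot, the sort-bot | the island: the drill-bot, the haul-bot, the pack-bot, the weld-bot]
6. Smuggler goes back to the mainland with the pack-bot.  [the mainland: the cut-bot, the grip-bot, the pack-bot, the scan-bot, the sort-bot | the island: the drill-bot, the haul-bot, the weld-bot]
7. Smuggler goes to the island with the pack-bot and the scan-bot.  [the mainland: the cut-bot, the grip-bot, the sort-bot | the island: the drill-bot, the haul-bot, the pack-bot, the scan-bot, the weld-bot]
8. Smuggler goes back to the mainland with the pack-bot.  [the mainland: the cut-bot, the grip-bot, the pack-bot, the sort-bot | the island: the drill-bot, the haul-bot, the scan-bot, the weld-bot]
9. Smuggler goes to the island with the cut-bot and the pack-bot.  [the mainland: the grip-bot, the sort-bot | the island: the cut-bot, the drill-bot, the haul-bot, the pack-bot, the scan-bot, the weld-bot]
10. Smuggler goes back to the mainland with the pack-bot.  [the mainland: the grip-bot, the pack-bot, the sort-bot | the island: the cut-bot, the drill-bot, the haul-bot, the scan-bot, the weld-bot]
11. Smuggler goes to the island with the grip-bot and the sort-bot.  [the mainland: the pack-bot | the island: the cut-bot, the drill-bot, the grip-bot, the haul-bot, the scan-bot, the sort-bot, the weld-bot]
12. Smuggler goes back to the mainland with the haul-bot.  [the mainland: the haul-bot, the pack-bot | the island: the cut-bot, the drill-bot, the grip-bot, the scan-bot, the sort-bot, the weld-bot]
13. Smuggler goes to the island with the haul-bot and the pack-bot.  [the mainland: — | the island: the cut-bot, the drill-bot, the grip-bot, the haul-bot, the pack-bot, the scan-bot, the sort-bot, the weld-bot]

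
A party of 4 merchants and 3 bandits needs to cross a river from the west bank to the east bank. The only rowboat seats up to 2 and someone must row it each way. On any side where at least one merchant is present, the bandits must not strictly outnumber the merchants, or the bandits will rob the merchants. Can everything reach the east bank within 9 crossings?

Counting alone: each trip to the east bank takes at most 2 across and each return brings at least 1 back, so after t trips out (and t−1 returns) at most 2t − (t−1) of the 7 are across; that first reaches 7 at t = 6, so at least 11 crossings are needed.
Since 9 < 11, 9 crossings cannot be enough. (The shortest complete plan in fact takes 11:)
1. 2 bandits → the east bank.  (the west bank: 4M 1B; the east bank: 0M 2B)
2. 1 bandit ← the west bank.  (the west bank: 4M 2B; the east bank: 0M 1B)
3. 2 bandits → the east bank.  (the west bank: 4M 0B; the east bank: 0M 3B)
4. 1 bandit ← the west bank.  (the west bank: 4M 1B; the east bank: 0M 2B)
5. 2 merchants → the east bank.  (the west bank: 2M 1B; the east bank: 2M 2B)
6. 1 bandit ← the west bank.  (the west bank: 2M 2B; the east bank: 2M 1B)
7. 1 merchant and 1 bandit → the east bank.  (the west bank: 1M 1B; the east bank: 3M 2B)
8. 1 merchant ← the west bank.  (the west bank: 2M 1B; the east bank: 2M 2B)
9. 1 merchant and 1 bandit → the east bank.  (the west bank: 1M 0B; the east bank: 3M 3B)
10. 1 bandit ← the west bank.  (the west bank: 1M 1B; the east bank: 3M 2B)
11. 1 merchant and 1 bandit → the east bank.  (the west bank: 0M 0B; the east bank: 4M 3B)

No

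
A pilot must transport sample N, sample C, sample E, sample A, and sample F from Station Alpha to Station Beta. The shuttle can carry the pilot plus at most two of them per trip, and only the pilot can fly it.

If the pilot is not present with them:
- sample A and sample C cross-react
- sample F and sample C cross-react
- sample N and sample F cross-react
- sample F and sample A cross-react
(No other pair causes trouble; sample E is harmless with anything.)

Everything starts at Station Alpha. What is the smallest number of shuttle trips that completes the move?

7

Counting alone: the pilot can take at most 2 across per trip to Station Beta, so moving all 5 needs at least 3 loaded trips out, with a return between consecutive ones — at least 5 crossings.
The safety rule pushes this higher. Following every safe sequence of crossings, the most of the 5 that can be at Station Beta as the shuttle arrives there on crossing 5 is 4 — never all 5.
So no plan with fewer than 7 crossings exists, and this one achieves 7:
1. Pilot goes to Station Beta with sample C and sample F.  [Station Alpha: sample A, sample E, sample N | Station Beta: sample C, sample F]
2. Pilot goes back to Station Alpha with sample C.  [Station Alpha: sample A, sample C, sample E, sample N | Station Beta: sample F]
3. Pilot goes to Station Beta with sample C and sample N.  [Station Alpha: sample A, sample E | Station Beta: sample C, sample F, sample N]
4. Pilot goes back to Station Alpha with sample F.  [Station Alpha: sample A, sample E, sample F | Station Beta: sample C, sample N]
5. Pilot goes to Station Beta with sample A and sample E.  [Station Alpha: sample F | Station Beta: sample A, sample C, sample E, sample N]
6. Pilot goes back to Station Alpha with sample C.  [Station Alpha: sample C, sample F | Station Beta: sample A, sample E, sample N]
7. Pilot goes to Station Beta with sample C and sample F.  [Station Alpha: — | Station Beta: sample A, sample C, sample E, sample F, sample N]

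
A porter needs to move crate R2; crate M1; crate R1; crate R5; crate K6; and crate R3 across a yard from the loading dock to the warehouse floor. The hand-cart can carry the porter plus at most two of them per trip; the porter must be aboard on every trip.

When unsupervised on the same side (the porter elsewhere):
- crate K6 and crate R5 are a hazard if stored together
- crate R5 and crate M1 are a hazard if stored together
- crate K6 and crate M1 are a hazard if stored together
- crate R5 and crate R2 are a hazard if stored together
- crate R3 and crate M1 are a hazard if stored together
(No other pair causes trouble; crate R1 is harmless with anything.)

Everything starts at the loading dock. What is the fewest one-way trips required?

9

Counting alone: the porter can take at most 2 across per trip to the warehouse floor, so moving all 6 needs at least 3 loaded trips out, with a return between consecutive ones — at least 5 crossings.
The safety rule pushes this higher. Following every safe sequence of crossings, the most of the 6 that can be at the warehouse floor as the hand-cart arrives there on crossings 5, 7 is 4, 5 respectively — never all 6.
So no plan with fewer than 9 crossings exists, and this one achieves 9:
1. Porter goes to the warehouse floor with crate M1 and crate R5.  [the loading dock: crate K6, crate R1, crate R2, crate R3 | the warehouse floor: crate M1, crate R5]
2. Porter goes back to the loading dock with crate M1.  [the loading dock: crate K6, crate M1, crate R1, crate R2, crate R3 | the warehouse floor: crate R5]
3. Porter goes to the warehouse floor with crate M1 and crate R2.  [the loading dock: crate K6, crate R1, crate R3 | the warehouse floor: crate M1, crate R2, crate R5]
4. Porter goes back to the loading dock with crate R5.  [the loading dock: crate K6, crate R1, crate R3, crate R5 | the warehouse floor: crate M1, crate R2]
5. Porter goes to the warehouse floor with crate R1 and crate R5.  [the loading dock: crate K6, crate R3 | the warehouse floor: crate M1, crate R1, crate R2, crate R5]
6. Porter goes back to the loading dock with crate R5.  [the loading dock: crate K6, crate R3, crate R5 | the warehouse floor: crate M1, crate R1, crate R2]
7. Porter goes to the warehouse floor with crate K6 and crate R3.  [the loading dock: crate R5 | the warehouse floor: crate K6, crate M1, crate R1, crate R2, crate R3]
8. Porter goes back to the loading dock with crate M1.  [the loading dock: crate M1, crate R5 | the warehouse floor: crate K6, crate R1, crate R2, crate R3]
9. Porter goes to the warehouse floor with crate M1 and crate R5.  [the loading dock: — | the warehouse floor: crate K6, crate M1, crate R1, crate R2, crate R3, crate R5]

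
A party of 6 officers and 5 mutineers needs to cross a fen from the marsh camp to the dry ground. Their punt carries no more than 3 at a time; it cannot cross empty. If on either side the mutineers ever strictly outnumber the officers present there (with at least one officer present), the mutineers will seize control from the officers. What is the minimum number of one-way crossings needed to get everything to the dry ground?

9

Counting alone: each trip to the dry ground takes at most 3 across and each return brings at least 1 back, so after t trips out (and t−1 returns) at most 3t − (t−1) of the 11 are across; that first reaches 11 at t = 5, so at least 9 crossings are needed.
The plan below uses exactly 9 crossings, so it is optimal:
1. 3 mutineers → the dry ground.  (the marsh camp: 6O 2M; the dry ground: 0O 3M)
2. 1 mutineer ← the marsh camp.  (the marsh camp: 6O 3M; the dry ground: 0O 2M)
3. 3 officers → the dry ground.  (the marsh camp: 3O 3M; the dry ground: 3O 2M)
4. 1 officer ← the marsh camp.  (the marsh camp: 4O 3M; the dry ground: 2O 2M)
5. 2 officers and 1 mutineer → the dry ground.  (the marsh camp: 2O 2M; the dry ground: 4O 3M)
6. 1 officer ← the marsh camp.  (the marsh camp: 3O 2M; the dry ground: 3O 3M)
7. 2 officers and 1 mutineer → the dry ground.  (the marsh camp: 1O 1M; the dry ground: 5O 4M)
8. 1 officer ← the marsh camp.  (the marsh camp: 2O 1M; the dry ground: 4O 4M)
9. 2 officers and 1 mutineer → the dry ground.  (the marsh camp: 0O 0M; the dry ground: 6O 5M)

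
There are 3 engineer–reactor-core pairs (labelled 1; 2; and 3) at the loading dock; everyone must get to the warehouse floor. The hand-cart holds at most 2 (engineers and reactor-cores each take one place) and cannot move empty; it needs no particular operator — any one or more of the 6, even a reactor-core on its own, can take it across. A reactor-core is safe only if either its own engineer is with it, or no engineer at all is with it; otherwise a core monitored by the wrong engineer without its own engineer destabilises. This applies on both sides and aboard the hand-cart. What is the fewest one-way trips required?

Counting alone: each trip to the warehouse floor takes at most 2 across and each return brings at least 1 back, so after t trips out (and t−1 returns) at most 2t − (t−1) of the 6 are across; that first reaches 6 at t = 5, so at least 9 crossings are needed.
The safety rule pushes this higher. Following every safe sequence of crossings, the most of the 6 that can be at the warehouse floor as the hand-cart arrives there on crossing 9 is 5 — never all 6.
So no plan with fewer than 11 crossings exists, and this one achieves 11:
1. engineer 1 and reactor-core 1 cross → the warehouse floor.
2. engineer 1 crosses ← the loading dock.
3. reactor-core 2 and reactor-core 3 cross → the warehouse floor.
4. reactor-core 1 crosses ← the loading dock.
5. engineer 2 and engineer 3 cross → the warehouse floor.
6. engineer 2 and reactor-core 2 cross ← the loading dock.
7. engineer 1 and engineer 2 cross → the warehouse floor.
8. reactor-core 3 crosses ← the loading dock.
9. reactor-core 1 and reactor-core 2 cross → the warehouse floor.
10. engineer 3 crosses ← the loading dock.
11. engineer 3 and reactor-core 3 cross → the warehouse floor.

11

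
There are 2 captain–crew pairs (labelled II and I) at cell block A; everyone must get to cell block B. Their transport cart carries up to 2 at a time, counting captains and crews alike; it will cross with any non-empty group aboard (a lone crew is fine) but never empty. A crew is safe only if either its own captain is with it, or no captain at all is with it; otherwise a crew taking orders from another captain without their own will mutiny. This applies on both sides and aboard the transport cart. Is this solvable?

Yes

1. captain II and crew II cross → cell block B.
2. captain II crosses ← cell block A.
3. captain I and captain II cross → cell block B.
4. captain I crosses ← cell block A.
5. captain I and crew I cross → cell block B.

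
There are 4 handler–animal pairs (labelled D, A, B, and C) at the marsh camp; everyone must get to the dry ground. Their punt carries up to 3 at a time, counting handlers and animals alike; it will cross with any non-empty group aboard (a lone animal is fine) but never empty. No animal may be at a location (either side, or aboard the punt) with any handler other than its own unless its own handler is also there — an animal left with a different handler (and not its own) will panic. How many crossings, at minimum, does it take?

Counting alone: each trip to the dry ground takes at most 3 across and each return brings at least 1 back, so after t trips out (and t−1 returns) at most 3t − (t−1) of the 8 are across; that first reaches 8 at t = 4, so at least 7 crossings are needed.
The safety rule pushes this higher. Following every safe sequence of crossings, the most of the 8 that can be at the dry ground as the punt arrives there on crossing 7 is 7 — never all 8.
So no plan with fewer than 9 crossings exists, and this one achieves 9:
1. animal D and handler D cross → the dry ground.
2. handler D crosses ← the marsh camp.
3. animal A, handler A, and handler D cross → the dry ground.
4. animal D and handler D cross ← the marsh camp.
5. handler B, handler C, and handler D cross → the dry ground.
6. animal A crosses ← the marsh camp.
7. animal A and animal D cross → the dry ground.
8. animal D crosses ← the marsh camp.
9. animal B, animal C, and animal D cross → the dry ground.

9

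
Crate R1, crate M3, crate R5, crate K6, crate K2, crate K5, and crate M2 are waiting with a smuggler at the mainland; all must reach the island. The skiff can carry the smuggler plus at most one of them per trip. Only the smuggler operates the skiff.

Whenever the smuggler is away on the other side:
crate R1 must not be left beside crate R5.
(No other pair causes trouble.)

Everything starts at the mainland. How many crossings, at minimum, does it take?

Counting alone: the smuggler can take at most 1 across per trip to the island, so moving all 7 needs at least 7 loaded trips out, with a return between consecutive ones — at least 13 crossings.
The plan below uses exactly 13 crossings, so it is optimal:
1. Smuggler goes to the island with crate R1.  [the mainland: crate K2, crate K5, crate K6, crate M2, crate M3, crate R5 | the island: crate R1]
2. Smuggler goes back to the mainland alone.  [the mainland: crate K2, crate K5, crate K6, crate M2, crate M3, crate R5 | the island: crate R1]
3. Smuggler goes to the island with crate M3.  [the mainland: crate K2, crate K5, crate K6, crate M2, crate R5 | the island: crate M3, crate R1]
4. Smuggler goes back to the mainland alone.  [the mainland: crate K2, crate K5, crate K6, crate M2, crate R5 | the island: crate M3, crate R1]
5. Smuggler goes to the island with crate K6.  [the mainland: crate K2, crate K5, crate M2, crate R5 | the island: crate K6, crate M3, crate R1]
6. Smuggler goes back to the mainland alone.  [the mainland: crate K2, crate K5, crate M2, crate R5 | the island: crate K6, crate M3, crate R1]
7. Smuggler goes to the island with crate K2.  [the mainland: crate K5, crate M2, crate R5 | the island: crate K2, crate K6, crate M3, crate R1]
8. Smuggler goes back to the mainland alone.  [the mainland: crate K5, crate M2, crate R5 | the island: crate K2, crate K6, crate M3, crate R1]
9. Smuggler goes to the island with crate K5.  [the mainland: crate M2, crate R5 | the island: crate K2, crate K5, crate K6, crate M3, crate R1]
10. Smuggler goes back to the mainland alone.  [the mainland: crate M2, crate R5 | the island: crate K2, crate K5, crate K6, crate M3, crate R1]
11. Smuggler goes to the island with crate M2.  [the mainland: crate R5 | the island: crate K2, crate K5, crate K6, crate M2, crate M3, crate R1]
12. Smuggler goes back to the mainland alone.  [the mainland: crate R5 | the island: crate K2, crate K5, crate K6, crate M2, crate M3, crate R1]
13. Smuggler goes to the island with crate R5.  [the mainland: — | the island: crate K2, crate K5, crate K6, crate M2, crate M3, crate R1, crate R5]

13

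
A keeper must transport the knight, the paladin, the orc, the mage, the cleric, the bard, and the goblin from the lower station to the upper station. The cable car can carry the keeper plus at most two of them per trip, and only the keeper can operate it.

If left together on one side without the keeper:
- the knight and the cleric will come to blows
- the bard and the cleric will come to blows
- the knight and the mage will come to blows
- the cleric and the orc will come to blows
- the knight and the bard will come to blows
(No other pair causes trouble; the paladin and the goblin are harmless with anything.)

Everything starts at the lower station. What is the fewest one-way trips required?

Counting alone: the keeper can take at most 2 across per trip to the upper station, so moving all 7 needs at least 4 loaded trips out, with a return between consecutive ones — at least 7 crossings.
The safety rule pushes this higher. Following every safe sequence of crossings, the most of the 7 that can be at the upper station as the cable car arrives there on crossings 7, 9 is 5, 6 respectively — never all 7.
So no plan with fewer than 11 crossings exists, and this one achieves 11:
1. Keeper goes to the upper station with the cleric and the knight.  [the lower station: the bard, the goblin, the mage, the orc, the paladin | the upper station: the cleric, the knight]
2. Keeper goes back to the lower station with the knight.  [the lower station: the bard, the goblin, the knight, the mage, the orc, the paladin | the upper station: the cleric]
3. Keeper goes to the upper station with the knight and the paladin.  [the lower station: the bard, the goblin, the mage, the orc | the upper station: the cleric, the knight, the paladin]
4. Keeper goes back to the lower station with the knight.  [the lower station: the bard, the goblin, the knight, the mage, the orc | the upper station: the cleric, the paladin]
5. Keeper goes to the upper station with the knight and the orc.  [the lower station: the bard, the goblin, the mage | the upper station: the cleric, the knight, the orc, the paladin]
6. Keeper goes back to the lower station with the cleric.  [the lower station: the bard, the cleric, the goblin, the mage | the upper station: the knight, the orc, the paladin]
7. Keeper goes to the upper station with the bard and the mage.  [the lower station: the cleric, the goblin | the upper station: the bard, the knight, the mage, the orc, the paladin]
8. Keeper goes back to the lower station with the knight.  [the lower station: the cleric, the goblin, the knight | the upper station: the bard, the mage, the orc, the paladin]
9. Keeper goes to the upper station with the goblin and the knight.  [the lower station: the cleric | the upper station: the bard, the goblin, the knight, the mage, the orc, the paladin]
10. Keeper goes back to the lower station with the knight.  [the lower station: the cleric, the knight | the upper station: the bard, the goblin, the mage, the orc, the paladin]
11. Keeper goes to the upper station with the cleric and the knight.  [the lower station: — | the upper station: the bard, the cleric, the goblin, the knight, the mage, the orc, the paladin]

11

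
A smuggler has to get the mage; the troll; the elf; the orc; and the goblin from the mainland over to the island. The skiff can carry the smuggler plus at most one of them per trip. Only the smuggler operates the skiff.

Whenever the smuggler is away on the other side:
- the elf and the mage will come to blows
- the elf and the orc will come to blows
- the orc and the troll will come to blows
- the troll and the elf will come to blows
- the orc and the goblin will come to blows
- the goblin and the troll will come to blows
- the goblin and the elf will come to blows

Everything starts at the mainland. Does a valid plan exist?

Whatever the first load, the items left behind include a forbidden pair without the smuggler. No opening move is safe, so no plan exists.

No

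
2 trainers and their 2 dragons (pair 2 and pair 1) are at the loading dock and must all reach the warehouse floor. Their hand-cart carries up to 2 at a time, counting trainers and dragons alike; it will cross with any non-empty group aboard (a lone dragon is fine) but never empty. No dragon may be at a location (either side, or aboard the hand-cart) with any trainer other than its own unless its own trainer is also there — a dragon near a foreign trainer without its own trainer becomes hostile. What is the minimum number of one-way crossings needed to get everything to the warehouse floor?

Counting alone: each trip to the warehouse floor takes at most 2 across and each return brings at least 1 back, so after t trips out (and t−1 returns) at most 2t − (t−1) of the 4 are across; that first reaches 4 at t = 3, so at least 5 crossings are needed.
The plan below uses exactly 5 crossings, so it is optimal:
1. dragon 2 and trainer 2 cross → the warehouse floor.
2. trainer 2 crosses ← the loading dock.
3. trainer 1 and trainer 2 cross → the warehouse floor.
4. trainer 1 crosses ← the loading dock.
5. dragon 1 and trainer 1 cross → the warehouse floor.

5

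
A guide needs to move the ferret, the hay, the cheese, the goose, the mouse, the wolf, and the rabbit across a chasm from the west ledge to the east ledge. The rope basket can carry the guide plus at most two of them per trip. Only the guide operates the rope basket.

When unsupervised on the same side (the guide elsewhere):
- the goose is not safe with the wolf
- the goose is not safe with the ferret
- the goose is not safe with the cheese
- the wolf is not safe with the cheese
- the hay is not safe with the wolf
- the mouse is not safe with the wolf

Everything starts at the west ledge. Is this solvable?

Yes

1. Guide goes to the east ledge with the goose and the wolf.  [the west ledge: the cheese, the ferret, the hay, the mouse, the rabbit | the east ledge: the goose, the wolf]
2. Guide goes back to the west ledge with the goose.  [the west ledge: the cheese, the ferret, the goose, the hay, the mouse, the rabbit | the east ledge: the wolf]
3. Guide goes to the east ledge with the cheese and the ferret.  [the west ledge: the goose, the hay, the mouse, the rabbit | the east ledge: the cheese, the ferret, the wolf]
4. Guide goes back to the west ledge with the cheese.  [the west ledge: the cheese, the goose, the hay, the mouse, the rabbit | the east ledge: the ferret, the wolf]
5. Guide goes to the east ledge with the cheese and the hay.  [the west ledge: the goose, the mouse, the rabbit | the east ledge: the cheese, the ferret, the hay, the wolf]
6. Guide goes back to the west ledge with the wolf.  [the west ledge: the goose, the mouse, the rabbit, the wolf | the east ledge: the cheese, the ferret, the hay]
7. Guide goes to the east ledge with the goose and the mouse.  [the west ledge: the rabbit, the wolf | the east ledge: the cheese, the ferret, the goose, the hay, the mouse]
8. Guide goes back to the west ledge with the goose.  [the west ledge: the goose, the rabbit, the wolf | the east ledge: the cheese, the ferret, the hay, the mouse]
9. Guide goes to the east ledge with the goose and the rabbit.  [the west ledge: the wolf | the east ledge: the cheese, the ferret, the goose, the hay, the mouse, the rabbit]
10. Guide goes back to the west ledge with the goose.  [the west ledge: the goose, the wolf | the east ledge: the cheese, the ferret, the hay, the mouse, the rabbit]
11. Guide goes to the east ledge with the goose and the wolf.  [the west ledge: — | the east ledge: the cheese, the ferret, the goose, the hay, the mouse, the rabbit, the wolf]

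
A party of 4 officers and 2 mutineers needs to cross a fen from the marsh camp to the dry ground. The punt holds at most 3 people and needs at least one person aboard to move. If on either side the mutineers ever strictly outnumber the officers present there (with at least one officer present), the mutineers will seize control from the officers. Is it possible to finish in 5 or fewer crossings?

Yes

Yes — this plan uses 5 crossings (≤ 5):
1. 2 mutineers → the dry ground.  (the marsh camp: 4O 0M; the dry ground: 0O 2M)
2. 1 mutineer ← the marsh camp.  (the marsh camp: 4O 1M; the dry ground: 0O 1M)
3. 2 officers and 1 mutineer → the dry ground.  (the marsh camp: 2O 0M; the dry ground: 2O 2M)
4. 1 mutineer ← the marsh camp.  (the marsh camp: 2O 1M; the dry ground: 2O 1M)
5. 2 officers and 1 mutineer → the dry ground.  (the marsh camp: 0O 0M; the dry ground: 4O 2M)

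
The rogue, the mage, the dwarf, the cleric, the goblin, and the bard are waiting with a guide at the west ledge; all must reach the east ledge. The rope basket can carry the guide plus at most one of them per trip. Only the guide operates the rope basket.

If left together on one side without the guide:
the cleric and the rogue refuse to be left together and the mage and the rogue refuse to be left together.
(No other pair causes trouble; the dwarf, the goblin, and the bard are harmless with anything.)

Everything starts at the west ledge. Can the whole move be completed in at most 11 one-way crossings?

No

Counting alone: the guide can take at most 1 across per trip to the east ledge, so moving all 6 needs at least 6 loaded trips out, with a return between consecutive ones — at least 11 crossings.
The safety rule pushes this higher. Following every safe sequence of crossings, the most of the 6 that can be at the east ledge as the rope basket arrives there on crossing 11 is 5 — never all 6.
So the move cannot be finished within 11 crossings. (The shortest complete plan takes 13:)
1. Guide goes to the east ledge with the rogue.
2. Guide goes back to the west ledge alone.
3. Guide goes to the east ledge with the mage.
4. Guide goes back to the west ledge with the rogue.
5. Guide goes to the east ledge with the cleric.
6. Guide goes back to the west ledge alone.
7. Guide goes to the east ledge with the dwarf.
8. Guide goes back to the west ledge alone.
9. Guide goes to the east ledge with the goblin.
10. Guide goes back to the west ledge alone.
11. Guide goes to the east ledge with the bard.
12. Guide goes back to the west ledge alone.
13. Guide goes to the east ledge with the rogue.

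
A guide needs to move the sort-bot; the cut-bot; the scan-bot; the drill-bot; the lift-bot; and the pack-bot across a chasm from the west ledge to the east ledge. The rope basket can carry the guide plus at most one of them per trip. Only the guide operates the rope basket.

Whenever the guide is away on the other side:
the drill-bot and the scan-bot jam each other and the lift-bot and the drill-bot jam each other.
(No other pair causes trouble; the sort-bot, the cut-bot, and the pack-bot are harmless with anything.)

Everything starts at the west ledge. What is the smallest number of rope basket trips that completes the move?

13

Counting alone: the guide can take at most 1 across per trip to the east ledge, so moving all 6 needs at least 6 loaded trips out, with a return between consecutive ones — at least 11 crossings.
The safety rule pushes this higher. Following every safe sequence of crossings, the most of the 6 that can be at the east ledge as the rope basket arrives there on crossing 11 is 5 — never all 6.
So no plan with fewer than 13 crossings exists, and this one achieves 13:
1. Guide goes to the east ledge with the drill-bot.  [the west ledge: the cut-bot, the lift-bot, the pack-bot, the scan-bot, the sort-bot | the east ledge: the drill-bot]
2. Guide goes back to the west ledge alone.  [the west ledge: the cut-bot, the lift-bot, the pack-bot, the scan-bot, the sort-bot | the east ledge: the drill-bot]
3. Guide goes to the east ledge with the sort-bot.  [the west ledge: the cut-bot, the lift-bot, the pack-bot, the scan-bot | the east ledge: the drill-bot, the sort-bot]
4. Guide goes back to the west ledge alone.  [the west ledge: the cut-bot, the lift-bot, the pack-bot, the scan-bot | the east ledge: the drill-bot, the sort-bot]
5. Guide goes to the east ledge with the cut-bot.  [the west ledge: the lift-bot, the pack-bot, the scan-bot | the east ledge: the cut-bot, the drill-bot, the sort-bot]
6. Guide goes back to the west ledge alone.  [the west ledge: the lift-bot, the pack-bot, the scan-bot | the east ledge: the cut-bot, the drill-bot, the sort-bot]
7. Guide goes to the east ledge with the scan-bot.  [the west ledge: the lift-bot, the pack-bot | the east ledge: the cut-bot, the drill-bot, the scan-bot, the sort-bot]
8. Guide goes back to the west ledge with the drill-bot.  [the west ledge: the drill-bot, the lift-bot, the pack-bot | the east ledge: the cut-bot, the scan-bot, the sort-bot]
9. Guide goes to the east ledge with the lift-bot.  [the west ledge: the drill-bot, the pack-bot | the east ledge: the cut-bot, the lift-bot, the scan-bot, the sort-bot]
10. Guide goes back to the west ledge alone.  [the west ledge: the drill-bot, the pack-bot | the east ledge: the cut-bot, the lift-bot, the scan-bot, the sort-bot]
11. Guide goes to the east ledge with the pack-bot.  [the west ledge: the drill-bot | the east ledge: the cut-bot, the lift-bot, the pack-bot, the scan-bot, the sort-bot]
12. Guide goes back to the west ledge alone.  [the west ledge: the drill-bot | the east ledge: the cut-bot, the lift-bot, the pack-bot, the scan-bot, the sort-bot]
13. Guide goes to the east ledge with the drill-bot.  [the west ledge: — | the east ledge: the cut-bot, the drill-bot, the lift-bot, the pack-bot, the scan-bot, the sort-bot]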